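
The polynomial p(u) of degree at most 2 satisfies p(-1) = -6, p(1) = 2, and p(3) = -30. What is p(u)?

Write p(u) = au^2 + bu + c. Substituting each data point gives a linear system:
  a - b + c = -6
  a + b + c = 2
  9a + 3b + c = -30
Solving the system yields a = -5, b = 4, c = 3.
So p(u) = -5u² + 4u + 3.
Check: p(1) = 2. ✓

p(u) = -5u^2 + 4u + 3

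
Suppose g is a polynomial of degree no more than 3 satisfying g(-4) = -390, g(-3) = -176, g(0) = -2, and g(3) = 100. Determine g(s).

Write g(s) = as^3 + bs^2 + cs + d. Substituting each data point gives a linear system:
  -64a + 16b - 4c + d = -390
  -27a + 9b - 3c + d = -176
  d = -2
  27a + 9b + 3c + d = 100
Solving the system yields a = 5, b = -4, c = 1, d = -2.
So g(s) = 5s³ - 4s² + s - 2.
Check: g(-4) = -390. ✓

g(s) = 5s^3 - 4s^2 + s - 2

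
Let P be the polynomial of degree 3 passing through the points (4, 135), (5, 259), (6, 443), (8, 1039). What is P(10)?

Using the Lagrange interpolation formula with nodes 4, 5, 6, 8:
  L_0(x) = (x - 5)(x - 6)(x - 8) / -8
  L_1(x) = (x - 4)(x - 6)(x - 8) / 3
  L_2(x) = (x - 4)(x - 5)(x - 8) / -4
  L_3(x) = (x - 4)(x - 5)(x - 6) / 24
Then P(x) = 135·L_0(x) + 259·L_1(x) + 443·L_2(x) + 1039·L_3(x).
Expanding and collecting terms gives P(x) = 2x^3 + 2x - 1.
Evaluating at x = 10: P(10) = 2019.

2019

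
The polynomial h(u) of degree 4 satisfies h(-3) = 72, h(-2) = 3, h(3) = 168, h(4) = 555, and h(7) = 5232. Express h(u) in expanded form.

Write h(u) = au^4 + bu^3 + cu^2 + du + e. Substituting each data point gives a linear system:
  81a - 27b + 9c - 3d + e = 72
  16a - 8b + 4c - 2d + e = 3
  81a + 27b + 9c + 3d + e = 168
  256a + 64b + 16c + 4d + e = 555
  2401a + 343b + 49c + 7d + e = 5232
Solving the system yields a = 2, b = 2, c = -5, d = -2, e = 3.
So h(u) = 2u⁴ + 2u³ - 5u² - 2u + 3.
Check: h(-3) = 72. ✓

h(u) = 2u^4 + 2u^3 - 5u^2 - 2u + 3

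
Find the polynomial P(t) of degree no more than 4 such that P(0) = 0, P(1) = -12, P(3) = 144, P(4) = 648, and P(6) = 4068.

Write P(t) = at^4 + bt^3 + ct^2 + dt + e. Substituting each data point gives a linear system:
  e = 0
  a + b + c + d + e = -12
  81a + 27b + 9c + 3d + e = 144
  256a + 64b + 16c + 4d + e = 648
  1296a + 216b + 36c + 6d + e = 4068
Solving the system yields a = 4, b = -4, c = -6, d = -6, e = 0.
So P(t) = 4t⁴ - 4t³ - 6t² - 6t.
Check: P(4) = 648. ✓

P(t) = 4t^4 - 4t^3 - 6t^2 - 6t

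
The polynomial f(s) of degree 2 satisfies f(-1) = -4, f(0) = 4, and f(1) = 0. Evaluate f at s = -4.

Forward differences of the values at s = -1, 0, 1:
  f  : -4  4  0
  Δ  : 8  -4
  Δ^2: -12
The second differences are constant, confirming degree 2.
Interpolating (Newton forward form) and evaluating at s = -4 gives f(-4) = -100.

-100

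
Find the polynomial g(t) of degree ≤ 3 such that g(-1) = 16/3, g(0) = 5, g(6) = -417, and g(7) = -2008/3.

g(t) = -2t^3 + (5/3)t + 5

Write g(t) = at^3 + bt^2 + ct + d. Substituting each data point gives a linear system:
  -a + b - c + d = 16/3
  d = 5
  216a + 36b + 6c + d = -417
  343a + 49b + 7c + d = -2008/3
Solving the system yields a = -2, b = 0, c = 5/3, d = 5.
So g(t) = -2t^3 + (5/3)t + 5.
Check: g(-1) = 16/3. ✓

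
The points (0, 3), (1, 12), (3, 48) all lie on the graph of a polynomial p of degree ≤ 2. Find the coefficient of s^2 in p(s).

Write p(s) = as^2 + bs + c. Substituting each data point gives a linear system:
  c = 3
  a + b + c = 12
  9a + 3b + c = 48
Solving the system yields a = 3, b = 6, c = 3.
So p(s) = 3s^2 + 6s + 3.
The leading coefficient is 3.

3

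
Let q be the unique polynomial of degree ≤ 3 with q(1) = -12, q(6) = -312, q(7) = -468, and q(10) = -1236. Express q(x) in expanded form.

Write q(x) = ax^3 + bx^2 + cx + d. Substituting each data point gives a linear system:
  a + b + c + d = -12
  216a + 36b + 6c + d = -312
  343a + 49b + 7c + d = -468
  1000a + 100b + 10c + d = -1236
Solving the system yields a = -1, b = -2, c = -3, d = -6.
So q(x) = -x^3 - 2x^2 - 3x - 6.
Check: q(1) = -12. ✓

q(x) = -x^3 - 2x^2 - 3x - 6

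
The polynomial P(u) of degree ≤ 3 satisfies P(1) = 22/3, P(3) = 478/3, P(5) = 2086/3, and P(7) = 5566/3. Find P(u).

P(u) = 5u^3 + 3u^2 - u + 1/3

Using the Lagrange interpolation formula with nodes 1, 3, 5, 7:
  L_0(u) = (u - 3)(u - 5)(u - 7) / -48
  L_1(u) = (u - 1)(u - 5)(u - 7) / 16
  L_2(u) = (u - 1)(u - 3)(u - 7) / -16
  L_3(u) = (u - 1)(u - 3)(u - 5) / 48
Then P(u) = 22/3·L_0(u) + 478/3·L_1(u) + 2086/3·L_2(u) + 5566/3·L_3(u).
Expanding and collecting terms gives P(u) = 5u³ + 3u² - u + 1/3.
Check: P(1) = 22/3. ✓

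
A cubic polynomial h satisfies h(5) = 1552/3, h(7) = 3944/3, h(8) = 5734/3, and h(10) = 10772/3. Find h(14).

28192/3

Using the Lagrange interpolation formula with nodes 5, 7, 8, 10:
  L_0(u) = (u - 7)(u - 8)(u - 10) / -30
  L_1(u) = (u - 5)(u - 8)(u - 10) / 6
  L_2(u) = (u - 5)(u - 7)(u - 10) / -6
  L_3(u) = (u - 5)(u - 7)(u - 8) / 30
Then h(u) = 1552/3·L_0(u) + 3944/3·L_1(u) + 5734/3·L_2(u) + 10772/3·L_3(u).
Expanding and collecting terms gives h(u) = 3u^3 + 6u^2 - (1/3)u - 6.
Evaluating at u = 14: h(14) = 28192/3.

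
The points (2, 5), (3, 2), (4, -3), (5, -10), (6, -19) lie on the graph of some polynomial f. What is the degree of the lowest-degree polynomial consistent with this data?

2

Forward differences of the values at x = 2, 3, 4, 5, 6:
  f  : 5  2  -3  -10  -19
  Δ  : -3  -5  -7  -9
  Δ^2: -2  -2  -2
  Δ^3: 0  0
  Δ^4: 0
The second differences are constant (-2) and nonzero, while all higher differences vanish, so the minimal degree is 2.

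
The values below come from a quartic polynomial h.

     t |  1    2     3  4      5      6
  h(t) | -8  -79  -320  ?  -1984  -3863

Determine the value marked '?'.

The 5 known points determine the degree-4 polynomial uniquely.
Write h(t) = at^4 + bt^3 + ct^2 + dt + e. Substituting each data point gives a linear system:
  a + b + c + d + e = -8
  16a + 8b + 4c + 2d + e = -79
  81a + 27b + 9c + 3d + e = -320
  625a + 125b + 25c + 5d + e = -1984
  1296a + 216b + 36c + 6d + e = -3863
Solving the system yields a = -2, b = -6, c = 1, d = -2, e = 1.
So h(t) = -2t^4 - 6t^3 + t^2 - 2t + 1.
Then h(4) = -887.

-887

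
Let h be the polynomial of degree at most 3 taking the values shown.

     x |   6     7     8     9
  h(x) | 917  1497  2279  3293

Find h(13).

Using the Lagrange interpolation formula with nodes 6, 7, 8, 9:
  L_0(x) = (x - 7)(x - 8)(x - 9) / -6
  L_1(x) = (x - 6)(x - 8)(x - 9) / 2
  L_2(x) = (x - 6)(x - 7)(x - 9) / -2
  L_3(x) = (x - 6)(x - 7)(x - 8) / 6
Then h(x) = 917·L_0(x) + 1497·L_1(x) + 2279·L_2(x) + 3293·L_3(x).
Expanding and collecting terms gives h(x) = 5x^3 - 4x^2 - 3x - 1.
Evaluating at x = 13: h(13) = 10269.

10269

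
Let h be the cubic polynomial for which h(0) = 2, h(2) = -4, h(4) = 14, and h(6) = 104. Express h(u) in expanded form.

Write h(u) = au^3 + bu^2 + cu + d. Substituting each data point gives a linear system:
  d = 2
  8a + 4b + 2c + d = -4
  64a + 16b + 4c + d = 14
  216a + 36b + 6c + d = 104
Solving the system yields a = 1, b = -3, c = -1, d = 2.
So h(u) = u^3 - 3u^2 - u + 2.
Check: h(0) = 2. ✓

h(u) = u^3 - 3u^2 - u + 2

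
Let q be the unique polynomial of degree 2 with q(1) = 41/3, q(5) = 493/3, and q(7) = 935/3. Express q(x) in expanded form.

q(x) = 6x^2 + (5/3)x + 6

Write q(x) = ax^2 + bx + c. Substituting each data point gives a linear system:
  a + b + c = 41/3
  25a + 5b + c = 493/3
  49a + 7b + c = 935/3
Solving the system yields a = 6, b = 5/3, c = 6.
So q(x) = 6x^2 + (5/3)x + 6.
Check: q(7) = 935/3. ✓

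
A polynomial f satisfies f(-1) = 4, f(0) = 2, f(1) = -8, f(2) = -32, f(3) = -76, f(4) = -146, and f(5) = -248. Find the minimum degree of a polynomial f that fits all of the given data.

3

Forward differences of the values at t = -1, 0, 1, 2, 3, 4, 5:
  f  : 4  2  -8  -32  -76  -146  -248
  Δ  : -2  -10  -24  -44  -70  -102
  Δ^2: -8  -14  -20  -26  -32
  Δ^3: -6  -6  -6  -6
  Δ^4: 0  0  0
  Δ^5: 0  0
  Δ^6: 0
The third differences are constant (-6) and nonzero, while all higher differences vanish, so the minimal degree is 3.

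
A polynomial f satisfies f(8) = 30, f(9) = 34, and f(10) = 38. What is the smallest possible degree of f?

1

Divided differences on the nodes 8, 9, 10:
  order 0: 30  34  38
  order 1: 4  4
  order 2: 0
The order-1 divided differences are all 4 (nonzero) and every higher order vanishes, so the data lies on a polynomial of degree exactly 1.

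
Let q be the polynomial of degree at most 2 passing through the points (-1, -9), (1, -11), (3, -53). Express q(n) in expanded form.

Write q(n) = an^2 + bn + c. Substituting each data point gives a linear system:
  a - b + c = -9
  a + b + c = -11
  9a + 3b + c = -53
Solving the system yields a = -5, b = -1, c = -5.
So q(n) = -5n^2 - n - 5.
Check: q(3) = -53. ✓

q(n) = -5n^2 - n - 5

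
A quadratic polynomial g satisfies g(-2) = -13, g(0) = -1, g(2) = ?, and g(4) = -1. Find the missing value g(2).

The 3 known points determine the degree-2 polynomial uniquely.
Write g(n) = an^2 + bn + c. Substituting each data point gives a linear system:
  4a - 2b + c = -13
  c = -1
  16a + 4b + c = -1
Solving the system yields a = -1, b = 4, c = -1.
So g(n) = -n^2 + 4n - 1.
Then g(2) = 3.

3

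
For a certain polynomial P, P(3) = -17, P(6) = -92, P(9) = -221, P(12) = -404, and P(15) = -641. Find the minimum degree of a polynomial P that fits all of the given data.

Forward differences of the values at t = 3, 6, 9, 12, 15:
  P  : -17  -92  -221  -404  -641
  Δ  : -75  -129  -183  -237
  Δ^2: -54  -54  -54
  Δ^3: 0  0
  Δ^4: 0
The second differences are constant (-54) and nonzero, while all higher differences vanish, so the minimal degree is 2.

2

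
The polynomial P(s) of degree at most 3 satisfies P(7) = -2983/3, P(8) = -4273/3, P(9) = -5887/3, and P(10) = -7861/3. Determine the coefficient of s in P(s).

Write P(s) = as^3 + bs^2 + cs + d. Substituting each data point gives a linear system:
  343a + 49b + 7c + d = -2983/3
  512a + 64b + 8c + d = -4273/3
  729a + 81b + 9c + d = -5887/3
  1000a + 100b + 10c + d = -7861/3
Solving the system yields a = -2, b = -6, c = -2, d = -1/3.
So P(s) = -2s^3 - 6s^2 - 2s - 1/3.
The coefficient of s is -2.

-2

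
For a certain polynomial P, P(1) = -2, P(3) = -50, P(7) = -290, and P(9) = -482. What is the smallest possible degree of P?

2

Divided differences on the nodes 1, 3, 7, 9:
  order 0: -2  -50  -290  -482
  order 1: -24  -60  -96
  order 2: -6  -6
  order 3: 0
The order-2 divided differences are all -6 (nonzero) and every higher order vanishes, so the data lies on a polynomial of degree exactly 2.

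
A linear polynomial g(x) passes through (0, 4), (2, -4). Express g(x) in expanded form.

Using the Lagrange interpolation formula with nodes 0, 2:
  L_0(x) = (x - 2) / -2
  L_1(x) = x / 2
Then g(x) = 4·L_0(x) - 4·L_1(x).
Expanding and collecting terms gives g(x) = -4x + 4.
Check: g(2) = -4. ✓

g(x) = -4x + 4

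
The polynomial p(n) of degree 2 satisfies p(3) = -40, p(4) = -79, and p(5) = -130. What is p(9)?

-454

Using the Lagrange interpolation formula with nodes 3, 4, 5:
  L_0(n) = (n - 4)(n - 5) / 2
  L_1(n) = (n - 3)(n - 5) / -1
  L_2(n) = (n - 3)(n - 4) / 2
Then p(n) = -40·L_0(n) - 79·L_1(n) - 130·L_2(n).
Expanding and collecting terms gives p(n) = -6n^2 + 3n + 5.
Evaluating at n = 9: p(9) = -454.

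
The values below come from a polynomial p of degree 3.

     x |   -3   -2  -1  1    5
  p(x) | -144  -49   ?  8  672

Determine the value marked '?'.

-12

The 4 known points determine the degree-3 polynomial uniquely.
Write p(x) = ax^3 + bx^2 + cx + d. Substituting each data point gives a linear system:
  -27a + 9b - 3c + d = -144
  -8a + 4b - 2c + d = -49
  a + b + c + d = 8
  125a + 25b + 5c + d = 672
Solving the system yields a = 5, b = 1, c = 5, d = -3.
So p(x) = 5x^3 + x^2 + 5x - 3.
Then p(-1) = -12.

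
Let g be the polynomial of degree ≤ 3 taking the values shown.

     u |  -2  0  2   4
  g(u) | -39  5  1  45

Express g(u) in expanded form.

Write g(u) = au^3 + bu^2 + cu + d. Substituting each data point gives a linear system:
  -8a + 4b - 2c + d = -39
  d = 5
  8a + 4b + 2c + d = 1
  64a + 16b + 4c + d = 45
Solving the system yields a = 2, b = -6, c = 2, d = 5.
So g(u) = 2u³ - 6u² + 2u + 5.
Check: g(4) = 45. ✓

g(u) = 2u^3 - 6u^2 + 2u + 5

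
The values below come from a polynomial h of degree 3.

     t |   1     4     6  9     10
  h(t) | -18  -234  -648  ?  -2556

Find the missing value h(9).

-1914

The 4 known points determine the degree-3 polynomial uniquely.
Write h(t) = at^3 + bt^2 + ct + d. Substituting each data point gives a linear system:
  a + b + c + d = -18
  64a + 16b + 4c + d = -234
  216a + 36b + 6c + d = -648
  1000a + 100b + 10c + d = -2556
Solving the system yields a = -2, b = -5, c = -5, d = -6.
So h(t) = -2t³ - 5t² - 5t - 6.
Then h(9) = -1914.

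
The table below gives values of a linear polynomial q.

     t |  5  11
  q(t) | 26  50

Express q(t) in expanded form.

Using the Lagrange interpolation formula with nodes 5, 11:
  L_0(t) = (t - 11) / -6
  L_1(t) = (t - 5) / 6
Then q(t) = 26·L_0(t) + 50·L_1(t).
Expanding and collecting terms gives q(t) = 4t + 6.
Check: q(11) = 50. ✓

q(t) = 4t + 6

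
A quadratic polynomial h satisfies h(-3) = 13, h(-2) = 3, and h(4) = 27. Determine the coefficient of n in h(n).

Write h(n) = an^2 + bn + c. Substituting each data point gives a linear system:
  9a - 3b + c = 13
  4a - 2b + c = 3
  16a + 4b + c = 27
Solving the system yields a = 2, b = 0, c = -5.
So h(n) = 2n^2 - 5.
The coefficient of n is 0.

0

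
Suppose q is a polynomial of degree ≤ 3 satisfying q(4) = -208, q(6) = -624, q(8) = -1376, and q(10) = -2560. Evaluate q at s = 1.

-4

Using the Lagrange interpolation formula with nodes 4, 6, 8, 10:
  L_0(s) = (s - 6)(s - 8)(s - 10) / -48
  L_1(s) = (s - 4)(s - 8)(s - 10) / 16
  L_2(s) = (s - 4)(s - 6)(s - 10) / -16
  L_3(s) = (s - 4)(s - 6)(s - 8) / 48
Then q(s) = -208·L_0(s) - 624·L_1(s) - 1376·L_2(s) - 2560·L_3(s).
Expanding and collecting terms gives q(s) = -2s³ - 6s² + 4s.
Evaluating at s = 1: q(1) = -4.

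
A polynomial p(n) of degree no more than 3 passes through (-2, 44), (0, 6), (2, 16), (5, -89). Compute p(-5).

401

Using the Lagrange interpolation formula with nodes -2, 0, 2, 5:
  L_0(n) = n(n - 2)(n - 5) / -56
  L_1(n) = (n + 2)(n - 2)(n - 5) / 20
  L_2(n) = (n + 2)n(n - 5) / -24
  L_3(n) = (n + 2)n(n - 2) / 105
Then p(n) = 44·L_0(n) + 6·L_1(n) + 16·L_2(n) - 89·L_3(n).
Expanding and collecting terms gives p(n) = -2n^3 + 6n^2 + n + 6.
Evaluating at n = -5: p(-5) = 401.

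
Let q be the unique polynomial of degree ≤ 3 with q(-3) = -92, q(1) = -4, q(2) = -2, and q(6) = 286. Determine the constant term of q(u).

Write q(u) = au^3 + bu^2 + cu + d. Substituting each data point gives a linear system:
  -27a + 9b - 3c + d = -92
  a + b + c + d = -4
  8a + 4b + 2c + d = -2
  216a + 36b + 6c + d = 286
Solving the system yields a = 2, b = -4, c = 0, d = -2.
So q(u) = 2u^3 - 4u^2 - 2.
The constant term is -2.

-2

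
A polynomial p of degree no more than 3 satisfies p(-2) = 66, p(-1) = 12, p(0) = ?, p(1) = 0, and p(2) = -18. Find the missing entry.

0

On equispaced nodes a degree-3 polynomial has vanishing fourth forward difference, so
  p(-2) - 4·p(-1) + 6·p(0) - 4·p(1) + p(2) = 0.
Substituting the known values and solving for p(0):
  6·p(0) = 0
  p(0) = 0.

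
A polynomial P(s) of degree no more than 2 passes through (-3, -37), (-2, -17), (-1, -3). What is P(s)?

P(s) = -3s^2 + 5s + 5

Write P(s) = as^2 + bs + c. Substituting each data point gives a linear system:
  9a - 3b + c = -37
  4a - 2b + c = -17
  a - b + c = -3
Solving the system yields a = -3, b = 5, c = 5.
So P(s) = -3s² + 5s + 5.
Check: P(-1) = -3. ✓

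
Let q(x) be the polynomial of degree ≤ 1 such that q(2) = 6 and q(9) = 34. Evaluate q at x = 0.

Using the Lagrange interpolation formula with nodes 2, 9:
  L_0(x) = (x - 9) / -7
  L_1(x) = (x - 2) / 7
Then q(x) = 6·L_0(x) + 34·L_1(x).
Expanding and collecting terms gives q(x) = 4x - 2.
Evaluating at x = 0: q(0) = -2.

-2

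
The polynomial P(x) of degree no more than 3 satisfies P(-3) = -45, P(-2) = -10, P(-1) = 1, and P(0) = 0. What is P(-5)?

-235

Using the Lagrange interpolation formula with nodes -3, -2, -1, 0:
  L_0(x) = (x + 2)(x + 1)x / -6
  L_1(x) = (x + 3)(x + 1)x / 2
  L_2(x) = (x + 3)(x + 2)x / -2
  L_3(x) = (x + 3)(x + 2)(x + 1) / 6
Then P(x) = -45·L_0(x) - 10·L_1(x) + 1·L_2(x) + 0·L_3(x).
Expanding and collecting terms gives P(x) = 2x^3 - 3x.
Evaluating at x = -5: P(-5) = -235.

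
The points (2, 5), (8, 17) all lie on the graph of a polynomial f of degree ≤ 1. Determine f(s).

f(s) = 2s + 1

Using the Lagrange interpolation formula with nodes 2, 8:
  L_0(s) = (s - 8) / -6
  L_1(s) = (s - 2) / 6
Then f(s) = 5·L_0(s) + 17·L_1(s).
Expanding and collecting terms gives f(s) = 2s + 1.
Check: f(8) = 17. ✓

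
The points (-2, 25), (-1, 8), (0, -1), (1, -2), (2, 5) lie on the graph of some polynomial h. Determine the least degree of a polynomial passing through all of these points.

2

Forward differences of the values at u = -2, -1, 0, 1, 2:
  h  : 25  8  -1  -2  5
  Δ  : -17  -9  -1  7
  Δ^2: 8  8  8
  Δ^3: 0  0
  Δ^4: 0
The second differences are constant (8) and nonzero, while all higher differences vanish, so the minimal degree is 2.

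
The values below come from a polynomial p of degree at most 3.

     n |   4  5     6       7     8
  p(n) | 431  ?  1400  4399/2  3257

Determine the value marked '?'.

1645/2

On equispaced nodes a degree-3 polynomial has vanishing fourth forward difference, so
  p(4) - 4·p(5) + 6·p(6) - 4·p(7) + p(8) = 0.
Substituting the known values and solving for p(5):
  -4·p(5) = -3290
  p(5) = 1645/2.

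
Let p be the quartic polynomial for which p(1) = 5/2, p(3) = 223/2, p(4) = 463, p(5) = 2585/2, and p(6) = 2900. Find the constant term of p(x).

5

Write p(x) = ax^4 + bx^3 + cx^2 + dx + e. Substituting each data point gives a linear system:
  a + b + c + d + e = 5/2
  81a + 27b + 9c + 3d + e = 223/2
  256a + 64b + 16c + 4d + e = 463
  625a + 125b + 25c + 5d + e = 2585/2
  1296a + 216b + 36c + 6d + e = 2900
Solving the system yields a = 3, b = -4, c = -4, d = 5/2, e = 5.
So p(x) = 3x⁴ - 4x³ - 4x² + (5/2)x + 5.
The constant term is 5.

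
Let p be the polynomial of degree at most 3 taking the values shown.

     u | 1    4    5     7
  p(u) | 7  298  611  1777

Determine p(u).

p(u) = 6u^3 - 6u^2 + u + 6

Write p(u) = au^3 + bu^2 + cu + d. Substituting each data point gives a linear system:
  a + b + c + d = 7
  64a + 16b + 4c + d = 298
  125a + 25b + 5c + d = 611
  343a + 49b + 7c + d = 1777
Solving the system yields a = 6, b = -6, c = 1, d = 6.
So p(u) = 6u³ - 6u² + u + 6.
Check: p(7) = 1777. ✓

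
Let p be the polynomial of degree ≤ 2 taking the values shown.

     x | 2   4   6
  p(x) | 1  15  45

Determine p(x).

p(x) = 2x^2 - 5x + 3

Using the Lagrange interpolation formula with nodes 2, 4, 6:
  L_0(x) = (x - 4)(x - 6) / 8
  L_1(x) = (x - 2)(x - 6) / -4
  L_2(x) = (x - 2)(x - 4) / 8
Then p(x) = 1·L_0(x) + 15·L_1(x) + 45·L_2(x).
Expanding and collecting terms gives p(x) = 2x^2 - 5x + 3.
Check: p(6) = 45. ✓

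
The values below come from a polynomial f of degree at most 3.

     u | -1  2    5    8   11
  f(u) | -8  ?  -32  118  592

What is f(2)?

-20

On equispaced nodes a degree-3 polynomial has vanishing fourth forward difference, so
  f(-1) - 4·f(2) + 6·f(5) - 4·f(8) + f(11) = 0.
Substituting the known values and solving for f(2):
  -4·f(2) = 80
  f(2) = -20.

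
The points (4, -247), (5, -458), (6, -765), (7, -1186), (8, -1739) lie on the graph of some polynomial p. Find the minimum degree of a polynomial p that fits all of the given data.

3

Forward differences of the values at s = 4, 5, 6, 7, 8:
  p  : -247  -458  -765  -1186  -1739
  Δ  : -211  -307  -421  -553
  Δ^2: -96  -114  -132
  Δ^3: -18  -18
  Δ^4: 0
The third differences are constant (-18) and nonzero, while all higher differences vanish, so the minimal degree is 3.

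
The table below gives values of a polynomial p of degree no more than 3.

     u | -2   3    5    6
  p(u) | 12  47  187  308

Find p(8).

682

Using the Lagrange interpolation formula with nodes -2, 3, 5, 6:
  L_0(u) = (u - 3)(u - 5)(u - 6) / -280
  L_1(u) = (u + 2)(u - 5)(u - 6) / 30
  L_2(u) = (u + 2)(u - 3)(u - 6) / -14
  L_3(u) = (u + 2)(u - 3)(u - 5) / 24
Then p(u) = 12·L_0(u) + 47·L_1(u) + 187·L_2(u) + 308·L_3(u).
Expanding and collecting terms gives p(u) = u^3 + 3u^2 - 3u + 2.
Evaluating at u = 8: p(8) = 682.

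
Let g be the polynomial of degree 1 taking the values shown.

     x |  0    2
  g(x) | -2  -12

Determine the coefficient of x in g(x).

Write g(x) = ax + b. Substituting each data point gives a linear system:
  b = -2
  2a + b = -12
Solving the system yields a = -5, b = -2.
So g(x) = -5x - 2.
The leading coefficient is -5.

-5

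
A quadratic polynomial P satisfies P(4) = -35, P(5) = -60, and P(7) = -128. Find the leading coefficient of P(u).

Write P(u) = au^2 + bu + c. Substituting each data point gives a linear system:
  16a + 4b + c = -35
  25a + 5b + c = -60
  49a + 7b + c = -128
Solving the system yields a = -3, b = 2, c = 5.
So P(u) = -3u^2 + 2u + 5.
The leading coefficient is -3.

-3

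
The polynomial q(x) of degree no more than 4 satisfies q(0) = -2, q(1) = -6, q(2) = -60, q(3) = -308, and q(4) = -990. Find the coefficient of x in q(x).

-3

Write q(x) = ax^4 + bx^3 + cx^2 + dx + e. Substituting each data point gives a linear system:
  e = -2
  a + b + c + d + e = -6
  16a + 8b + 4c + 2d + e = -60
  81a + 27b + 9c + 3d + e = -308
  256a + 64b + 16c + 4d + e = -990
Solving the system yields a = -4, b = 0, c = 3, d = -3, e = -2.
So q(x) = -4x^4 + 3x^2 - 3x - 2.
The coefficient of x is -3.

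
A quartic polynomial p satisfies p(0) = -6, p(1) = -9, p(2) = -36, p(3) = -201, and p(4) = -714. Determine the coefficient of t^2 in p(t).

1

Write p(t) = at^4 + bt^3 + ct^2 + dt + e. Substituting each data point gives a linear system:
  e = -6
  a + b + c + d + e = -9
  16a + 8b + 4c + 2d + e = -36
  81a + 27b + 9c + 3d + e = -201
  256a + 64b + 16c + 4d + e = -714
Solving the system yields a = -4, b = 5, c = 1, d = -5, e = -6.
So p(t) = -4t^4 + 5t^3 + t^2 - 5t - 6.
The coefficient of t^2 is 1.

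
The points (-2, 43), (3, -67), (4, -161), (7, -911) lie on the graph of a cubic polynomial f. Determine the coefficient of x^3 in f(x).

-3

Write f(x) = ax^3 + bx^2 + cx + d. Substituting each data point gives a linear system:
  -8a + 4b - 2c + d = 43
  27a + 9b + 3c + d = -67
  64a + 16b + 4c + d = -161
  343a + 49b + 7c + d = -911
Solving the system yields a = -3, b = 3, c = -4, d = -1.
So f(x) = -3x³ + 3x² - 4x - 1.
The leading coefficient is -3.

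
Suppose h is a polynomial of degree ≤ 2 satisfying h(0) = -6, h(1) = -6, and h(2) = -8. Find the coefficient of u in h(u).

Write h(u) = au^2 + bu + c. Substituting each data point gives a linear system:
  c = -6
  a + b + c = -6
  4a + 2b + c = -8
Solving the system yields a = -1, b = 1, c = -6.
So h(u) = -u² + u - 6.
The coefficient of u is 1.

1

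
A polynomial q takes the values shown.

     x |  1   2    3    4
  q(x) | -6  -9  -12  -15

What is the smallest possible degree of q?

Forward differences of the values at x = 1, 2, 3, 4:
  q  : -6  -9  -12  -15
  Δ  : -3  -3  -3
  Δ^2: 0  0
  Δ^3: 0
The first differences are constant (-3) and nonzero, while all higher differences vanish, so the minimal degree is 1.

1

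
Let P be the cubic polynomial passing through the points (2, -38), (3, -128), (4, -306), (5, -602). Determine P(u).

Write P(u) = au^3 + bu^2 + cu + d. Substituting each data point gives a linear system:
  8a + 4b + 2c + d = -38
  27a + 9b + 3c + d = -128
  64a + 16b + 4c + d = -306
  125a + 25b + 5c + d = -602
Solving the system yields a = -5, b = 1, c = 0, d = -2.
So P(u) = -5u^3 + u^2 - 2.
Check: P(4) = -306. ✓

P(u) = -5u^3 + u^2 - 2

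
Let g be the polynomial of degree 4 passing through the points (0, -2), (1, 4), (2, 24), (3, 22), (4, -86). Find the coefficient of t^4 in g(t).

Write g(t) = at^4 + bt^3 + ct^2 + dt + e. Substituting each data point gives a linear system:
  e = -2
  a + b + c + d + e = 4
  16a + 8b + 4c + 2d + e = 24
  81a + 27b + 9c + 3d + e = 22
  256a + 64b + 16c + 4d + e = -86
Solving the system yields a = -2, b = 6, c = 3, d = -1, e = -2.
So g(t) = -2t⁴ + 6t³ + 3t² - t - 2.
The leading coefficient is -2.

-2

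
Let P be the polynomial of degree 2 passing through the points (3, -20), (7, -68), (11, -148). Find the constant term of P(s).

-5

Write P(s) = as^2 + bs + c. Substituting each data point gives a linear system:
  9a + 3b + c = -20
  49a + 7b + c = -68
  121a + 11b + c = -148
Solving the system yields a = -1, b = -2, c = -5.
So P(s) = -s^2 - 2s - 5.
The constant term is -5.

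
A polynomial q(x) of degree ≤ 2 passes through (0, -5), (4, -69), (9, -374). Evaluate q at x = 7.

Using the Lagrange interpolation formula with nodes 0, 4, 9:
  L_0(x) = (x - 4)(x - 9) / 36
  L_1(x) = x(x - 9) / -20
  L_2(x) = x(x - 4) / 45
Then q(x) = -5·L_0(x) - 69·L_1(x) - 374·L_2(x).
Expanding and collecting terms gives q(x) = -5x^2 + 4x - 5.
Evaluating at x = 7: q(7) = -222.

-222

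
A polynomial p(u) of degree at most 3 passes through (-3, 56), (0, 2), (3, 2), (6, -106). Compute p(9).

Using the Lagrange interpolation formula with nodes -3, 0, 3, 6:
  L_0(u) = u(u - 3)(u - 6) / -162
  L_1(u) = (u + 3)(u - 3)(u - 6) / 54
  L_2(u) = (u + 3)u(u - 6) / -54
  L_3(u) = (u + 3)u(u - 3) / 162
Then p(u) = 56·L_0(u) + 2·L_1(u) + 2·L_2(u) - 106·L_3(u).
Expanding and collecting terms gives p(u) = -u³ + 3u² + 2.
Evaluating at u = 9: p(9) = -484.

-484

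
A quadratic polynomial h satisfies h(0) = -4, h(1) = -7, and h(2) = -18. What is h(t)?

Write h(t) = at^2 + bt + c. Substituting each data point gives a linear system:
  c = -4
  a + b + c = -7
  4a + 2b + c = -18
Solving the system yields a = -4, b = 1, c = -4.
So h(t) = -4t² + t - 4.
Check: h(0) = -4. ✓

h(t) = -4t^2 + t - 4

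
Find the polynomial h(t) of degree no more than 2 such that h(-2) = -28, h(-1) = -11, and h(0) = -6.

h(t) = -6t^2 - t - 6

Using the Lagrange interpolation formula with nodes -2, -1, 0:
  L_0(t) = (t + 1)t / 2
  L_1(t) = (t + 2)t / -1
  L_2(t) = (t + 2)(t + 1) / 2
Then h(t) = -28·L_0(t) - 11·L_1(t) - 6·L_2(t).
Expanding and collecting terms gives h(t) = -6t^2 - t - 6.
Check: h(-1) = -11. ✓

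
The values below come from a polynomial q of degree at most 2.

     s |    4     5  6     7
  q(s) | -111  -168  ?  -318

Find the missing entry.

-237

The 3 known points determine the degree-2 polynomial uniquely.
Write q(s) = as^2 + bs + c. Substituting each data point gives a linear system:
  16a + 4b + c = -111
  25a + 5b + c = -168
  49a + 7b + c = -318
Solving the system yields a = -6, b = -3, c = -3.
So q(s) = -6s² - 3s - 3.
Then q(6) = -237.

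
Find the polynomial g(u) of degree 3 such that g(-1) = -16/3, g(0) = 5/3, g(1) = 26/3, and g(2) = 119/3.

g(u) = 4u^3 + 3u + 5/3

Using the Lagrange interpolation formula with nodes -1, 0, 1, 2:
  L_0(u) = u(u - 1)(u - 2) / -6
  L_1(u) = (u + 1)(u - 1)(u - 2) / 2
  L_2(u) = (u + 1)u(u - 2) / -2
  L_3(u) = (u + 1)u(u - 1) / 6
Then g(u) = -16/3·L_0(u) + 5/3·L_1(u) + 26/3·L_2(u) + 119/3·L_3(u).
Expanding and collecting terms gives g(u) = 4u^3 + 3u + 5/3.
Check: g(-1) = -16/3. ✓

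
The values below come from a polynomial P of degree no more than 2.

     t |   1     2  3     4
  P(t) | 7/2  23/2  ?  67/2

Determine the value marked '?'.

43/2

On equispaced nodes a degree-2 polynomial has vanishing third forward difference, so
  - P(1) + 3·P(2) - 3·P(3) + P(4) = 0.
Substituting the known values and solving for P(3):
  -3·P(3) = -129/2
  P(3) = 43/2.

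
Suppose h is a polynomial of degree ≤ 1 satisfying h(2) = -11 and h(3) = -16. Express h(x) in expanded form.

Using the Lagrange interpolation formula with nodes 2, 3:
  L_0(x) = (x - 3) / -1
  L_1(x) = (x - 2) / 1
Then h(x) = -11·L_0(x) - 16·L_1(x).
Expanding and collecting terms gives h(x) = -5x - 1.
Check: h(3) = -16. ✓

h(x) = -5x - 1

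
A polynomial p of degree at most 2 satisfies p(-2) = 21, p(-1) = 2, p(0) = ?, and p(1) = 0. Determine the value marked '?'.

-5

On equispaced nodes a degree-2 polynomial has vanishing third forward difference, so
  - p(-2) + 3·p(-1) - 3·p(0) + p(1) = 0.
Substituting the known values and solving for p(0):
  -3·p(0) = 15
  p(0) = -5.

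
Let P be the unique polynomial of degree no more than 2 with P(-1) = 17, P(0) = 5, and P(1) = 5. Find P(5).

Forward differences of the values at x = -1, 0, 1:
  P  : 17  5  5
  Δ  : -12  0
  Δ^2: 12
The second differences are constant, confirming degree 2.
Interpolating (Newton forward form) and evaluating at x = 5 gives P(5) = 125.

125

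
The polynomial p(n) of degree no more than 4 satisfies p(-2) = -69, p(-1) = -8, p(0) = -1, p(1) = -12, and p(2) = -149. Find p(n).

Write p(n) = an^4 + bn^3 + cn^2 + dn + e. Substituting each data point gives a linear system:
  16a - 8b + 4c - 2d + e = -69
  a - b + c - d + e = -8
  e = -1
  a + b + c + d + e = -12
  16a + 8b + 4c + 2d + e = -149
Solving the system yields a = -6, b = -6, c = -3, d = 4, e = -1.
So p(n) = -6n⁴ - 6n³ - 3n² + 4n - 1.
Check: p(-1) = -8. ✓

p(n) = -6n^4 - 6n^3 - 3n^2 + 4n - 1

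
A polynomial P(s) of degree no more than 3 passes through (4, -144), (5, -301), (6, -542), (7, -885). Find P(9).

-1949

Write P(s) = as^3 + bs^2 + cs + d. Substituting each data point gives a linear system:
  64a + 16b + 4c + d = -144
  125a + 25b + 5c + d = -301
  216a + 36b + 6c + d = -542
  343a + 49b + 7c + d = -885
Solving the system yields a = -3, b = 3, c = -1, d = 4.
So P(s) = -3s^3 + 3s^2 - s + 4.
Then P(9) = -1949.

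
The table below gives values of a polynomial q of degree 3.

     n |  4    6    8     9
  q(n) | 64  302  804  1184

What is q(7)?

514

Using the Lagrange interpolation formula with nodes 4, 6, 8, 9:
  L_0(n) = (n - 6)(n - 8)(n - 9) / -40
  L_1(n) = (n - 4)(n - 8)(n - 9) / 12
  L_2(n) = (n - 4)(n - 6)(n - 9) / -8
  L_3(n) = (n - 4)(n - 6)(n - 8) / 15
Then q(n) = 64·L_0(n) + 302·L_1(n) + 804·L_2(n) + 1184·L_3(n).
Expanding and collecting terms gives q(n) = 2n^3 - 3n^2 - 3n - 4.
Evaluating at n = 7: q(7) = 514.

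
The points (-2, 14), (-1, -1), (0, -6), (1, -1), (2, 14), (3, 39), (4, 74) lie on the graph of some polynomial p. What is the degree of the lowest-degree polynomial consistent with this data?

2

Forward differences of the values at x = -2, -1, 0, 1, 2, 3, 4:
  p  : 14  -1  -6  -1  14  39  74
  Δ  : -15  -5  5  15  25  35
  Δ^2: 10  10  10  10  10
  Δ^3: 0  0  0  0
  Δ^4: 0  0  0
  Δ^5: 0  0
  Δ^6: 0
The second differences are constant (10) and nonzero, while all higher differences vanish, so the minimal degree is 2.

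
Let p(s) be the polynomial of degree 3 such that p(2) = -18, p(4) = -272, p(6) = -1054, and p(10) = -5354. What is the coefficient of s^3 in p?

Write p(s) = as^3 + bs^2 + cs + d. Substituting each data point gives a linear system:
  8a + 4b + 2c + d = -18
  64a + 16b + 4c + d = -272
  216a + 36b + 6c + d = -1054
  1000a + 100b + 10c + d = -5354
Solving the system yields a = -6, b = 6, c = 5, d = -4.
So p(s) = -6s^3 + 6s^2 + 5s - 4.
The leading coefficient is -6.

-6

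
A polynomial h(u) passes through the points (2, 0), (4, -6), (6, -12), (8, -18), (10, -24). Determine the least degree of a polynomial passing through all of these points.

1

Forward differences of the values at u = 2, 4, 6, 8, 10:
  h  : 0  -6  -12  -18  -24
  Δ  : -6  -6  -6  -6
  Δ^2: 0  0  0
  Δ^3: 0  0
  Δ^4: 0
The first differences are constant (-6) and nonzero, while all higher differences vanish, so the minimal degree is 1.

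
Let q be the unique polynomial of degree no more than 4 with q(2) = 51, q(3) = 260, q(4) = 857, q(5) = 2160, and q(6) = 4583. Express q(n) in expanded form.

Using the Lagrange interpolation formula with nodes 2, 3, 4, 5, 6:
  L_0(n) = (n - 3)(n - 4)(n - 5)(n - 6) / 24
  L_1(n) = (n - 2)(n - 4)(n - 5)(n - 6) / -6
  L_2(n) = (n - 2)(n - 3)(n - 5)(n - 6) / 4
  L_3(n) = (n - 2)(n - 3)(n - 4)(n - 6) / -6
  L_4(n) = (n - 2)(n - 3)(n - 4)(n - 5) / 24
Then q(n) = 51·L_0(n) + 260·L_1(n) + 857·L_2(n) + 2160·L_3(n) + 4583·L_4(n).
Expanding and collecting terms gives q(n) = 4n^4 - 3n^3 + n^2 + n + 5.
Check: q(4) = 857. ✓

q(n) = 4n^4 - 3n^3 + n^2 + n + 5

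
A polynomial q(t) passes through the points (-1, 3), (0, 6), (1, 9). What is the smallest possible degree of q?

Forward differences of the values at t = -1, 0, 1:
  q  : 3  6  9
  Δ  : 3  3
  Δ^2: 0
The first differences are constant (3) and nonzero, while all higher differences vanish, so the minimal degree is 1.

1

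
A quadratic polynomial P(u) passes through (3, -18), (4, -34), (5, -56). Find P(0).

-6

Write P(u) = au^2 + bu + c. Substituting each data point gives a linear system:
  9a + 3b + c = -18
  16a + 4b + c = -34
  25a + 5b + c = -56
Solving the system yields a = -3, b = 5, c = -6.
So P(u) = -3u^2 + 5u - 6.
Then P(0) = -6.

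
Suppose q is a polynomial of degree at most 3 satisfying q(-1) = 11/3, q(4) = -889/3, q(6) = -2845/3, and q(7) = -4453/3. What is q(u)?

Write q(u) = au^3 + bu^2 + cu + d. Substituting each data point gives a linear system:
  -a + b - c + d = 11/3
  64a + 16b + 4c + d = -889/3
  216a + 36b + 6c + d = -2845/3
  343a + 49b + 7c + d = -4453/3
Solving the system yields a = -4, b = -2, c = -2, d = -1/3.
So q(u) = -4u^3 - 2u^2 - 2u - 1/3.
Check: q(-1) = 11/3. ✓

q(u) = -4u^3 - 2u^2 - 2u - 1/3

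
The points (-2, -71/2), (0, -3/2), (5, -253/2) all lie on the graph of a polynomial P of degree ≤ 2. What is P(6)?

-375/2

Write P(u) = au^2 + bu + c. Substituting each data point gives a linear system:
  4a - 2b + c = -71/2
  c = -3/2
  25a + 5b + c = -253/2
Solving the system yields a = -6, b = 5, c = -3/2.
So P(u) = -6u^2 + 5u - 3/2.
Then P(6) = -375/2.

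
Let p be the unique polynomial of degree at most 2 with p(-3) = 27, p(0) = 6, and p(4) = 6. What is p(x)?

Write p(x) = ax^2 + bx + c. Substituting each data point gives a linear system:
  9a - 3b + c = 27
  c = 6
  16a + 4b + c = 6
Solving the system yields a = 1, b = -4, c = 6.
So p(x) = x^2 - 4x + 6.
Check: p(4) = 6. ✓

p(x) = x^2 - 4x + 6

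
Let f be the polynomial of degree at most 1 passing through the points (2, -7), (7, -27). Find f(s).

f(s) = -4s + 1

Write f(s) = as + b. Substituting each data point gives a linear system:
  2a + b = -7
  7a + b = -27
Solving the system yields a = -4, b = 1.
So f(s) = -4s + 1.
Check: f(2) = -7. ✓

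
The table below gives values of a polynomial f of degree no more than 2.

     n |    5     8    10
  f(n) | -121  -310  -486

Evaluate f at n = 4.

-78

Write f(n) = an^2 + bn + c. Substituting each data point gives a linear system:
  25a + 5b + c = -121
  64a + 8b + c = -310
  100a + 10b + c = -486
Solving the system yields a = -5, b = 2, c = -6.
So f(n) = -5n² + 2n - 6.
Then f(4) = -78.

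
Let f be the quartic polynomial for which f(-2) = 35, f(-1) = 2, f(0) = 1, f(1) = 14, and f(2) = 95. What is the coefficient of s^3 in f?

Write f(s) = as^4 + bs^3 + cs^2 + ds + e. Substituting each data point gives a linear system:
  16a - 8b + 4c - 2d + e = 35
  a - b + c - d + e = 2
  e = 1
  a + b + c + d + e = 14
  16a + 8b + 4c + 2d + e = 95
Solving the system yields a = 3, b = 3, c = 4, d = 3, e = 1.
So f(s) = 3s^4 + 3s^3 + 4s^2 + 3s + 1.
The coefficient of s^3 is 3.

3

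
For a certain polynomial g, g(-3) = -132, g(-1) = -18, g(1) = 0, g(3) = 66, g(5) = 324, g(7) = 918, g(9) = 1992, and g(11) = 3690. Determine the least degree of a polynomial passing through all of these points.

Forward differences of the values at u = -3, -1, 1, 3, 5, 7, 9, 11:
  g  : -132  -18  0  66  324  918  1992  3690
  Δ  : 114  18  66  258  594  1074  1698
  Δ^2: -96  48  192  336  480  624
  Δ^3: 144  144  144  144  144
  Δ^4: 0  0  0  0
  Δ^5: 0  0  0
  Δ^6: 0  0
  Δ^7: 0
The third differences are constant (144) and nonzero, while all higher differences vanish, so the minimal degree is 3.

3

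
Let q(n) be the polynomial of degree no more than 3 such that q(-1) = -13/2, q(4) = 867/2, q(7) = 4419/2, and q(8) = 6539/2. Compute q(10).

Write q(n) = an^3 + bn^2 + cn + d. Substituting each data point gives a linear system:
  -a + b - c + d = -13/2
  64a + 16b + 4c + d = 867/2
  343a + 49b + 7c + d = 4419/2
  512a + 64b + 8c + d = 6539/2
Solving the system yields a = 6, b = 3, c = 1, d = -5/2.
So q(n) = 6n³ + 3n² + n - 5/2.
Then q(10) = 12615/2.

12615/2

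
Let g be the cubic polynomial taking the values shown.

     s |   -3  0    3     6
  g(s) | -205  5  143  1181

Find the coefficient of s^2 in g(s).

Write g(s) = as^3 + bs^2 + cs + d. Substituting each data point gives a linear system:
  -27a + 9b - 3c + d = -205
  d = 5
  27a + 9b + 3c + d = 143
  216a + 36b + 6c + d = 1181
Solving the system yields a = 6, b = -4, c = 4, d = 5.
So g(s) = 6s^3 - 4s^2 + 4s + 5.
The coefficient of s^2 is -4.

-4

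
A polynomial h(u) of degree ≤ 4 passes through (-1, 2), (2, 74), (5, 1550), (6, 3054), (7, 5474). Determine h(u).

h(u) = 2u^4 + u^3 + 6u^2 + 5u

Using the Lagrange interpolation formula with nodes -1, 2, 5, 6, 7:
  L_0(u) = (u - 2)(u - 5)(u - 6)(u - 7) / 1008
  L_1(u) = (u + 1)(u - 5)(u - 6)(u - 7) / -180
  L_2(u) = (u + 1)(u - 2)(u - 6)(u - 7) / 36
  L_3(u) = (u + 1)(u - 2)(u - 5)(u - 7) / -28
  L_4(u) = (u + 1)(u - 2)(u - 5)(u - 6) / 80
Then h(u) = 2·L_0(u) + 74·L_1(u) + 1550·L_2(u) + 3054·L_3(u) + 5474·L_4(u).
Expanding and collecting terms gives h(u) = 2u^4 + u^3 + 6u^2 + 5u.
Check: h(-1) = 2. ✓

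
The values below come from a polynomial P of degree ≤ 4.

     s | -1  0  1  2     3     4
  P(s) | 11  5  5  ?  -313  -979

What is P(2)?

The 5 known points determine the degree-4 polynomial uniquely.
Write P(s) = as^4 + bs^3 + cs^2 + ds + e. Substituting each data point gives a linear system:
  a - b + c - d + e = 11
  e = 5
  a + b + c + d + e = 5
  81a + 27b + 9c + 3d + e = -313
  256a + 64b + 16c + 4d + e = -979
Solving the system yields a = -3, b = -5, c = 6, d = 2, e = 5.
So P(s) = -3s^4 - 5s^3 + 6s^2 + 2s + 5.
Then P(2) = -55.

-55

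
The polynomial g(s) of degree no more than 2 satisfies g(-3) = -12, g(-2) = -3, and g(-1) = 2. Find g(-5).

Using the Lagrange interpolation formula with nodes -3, -2, -1:
  L_0(s) = (s + 2)(s + 1) / 2
  L_1(s) = (s + 3)(s + 1) / -1
  L_2(s) = (s + 3)(s + 2) / 2
Then g(s) = -12·L_0(s) - 3·L_1(s) + 2·L_2(s).
Expanding and collecting terms gives g(s) = -2s² - s + 3.
Evaluating at s = -5: g(-5) = -42.

-42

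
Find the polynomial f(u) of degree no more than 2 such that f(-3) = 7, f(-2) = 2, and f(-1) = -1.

f(u) = u^2 - 2

Write f(u) = au^2 + bu + c. Substituting each data point gives a linear system:
  9a - 3b + c = 7
  4a - 2b + c = 2
  a - b + c = -1
Solving the system yields a = 1, b = 0, c = -2.
So f(u) = u^2 - 2.
Check: f(-2) = 2. ✓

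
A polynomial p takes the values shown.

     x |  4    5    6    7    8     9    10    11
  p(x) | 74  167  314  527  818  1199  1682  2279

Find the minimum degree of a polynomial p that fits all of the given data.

Forward differences of the values at x = 4, 5, 6, 7, 8, 9, 10, 11:
  p  : 74  167  314  527  818  1199  1682  2279
  Δ  : 93  147  213  291  381  483  597
  Δ^2: 54  66  78  90  102  114
  Δ^3: 12  12  12  12  12
  Δ^4: 0  0  0  0
  Δ^5: 0  0  0
  Δ^6: 0  0
  Δ^7: 0
The third differences are constant (12) and nonzero, while all higher differences vanish, so the minimal degree is 3.

3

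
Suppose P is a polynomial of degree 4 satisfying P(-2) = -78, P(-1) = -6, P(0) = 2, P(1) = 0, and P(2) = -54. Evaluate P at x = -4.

-1110

Write P(x) = ax^4 + bx^3 + cx^2 + dx + e. Substituting each data point gives a linear system:
  16a - 8b + 4c - 2d + e = -78
  a - b + c - d + e = -6
  e = 2
  a + b + c + d + e = 0
  16a + 8b + 4c + 2d + e = -54
Solving the system yields a = -4, b = 1, c = -1, d = 2, e = 2.
So P(x) = -4x⁴ + x³ - x² + 2x + 2.
Then P(-4) = -1110.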